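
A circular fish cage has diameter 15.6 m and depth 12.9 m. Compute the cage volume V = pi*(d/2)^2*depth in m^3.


r = d/2 = 15.6/2 = 7.8 m
Base area = pi*r^2 = pi*7.8^2 = 191.1345 m^2
Volume = 191.1345 * 12.9 = 2465.64 m^3

2465.64 m^3


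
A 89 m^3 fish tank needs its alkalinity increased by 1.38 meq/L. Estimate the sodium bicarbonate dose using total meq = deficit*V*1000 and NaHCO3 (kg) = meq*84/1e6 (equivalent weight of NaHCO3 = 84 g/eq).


Tank volume in L = 89 m^3 * 1000 = 89000 L
Total meq required = 1.38 meq/L * 89000 L = 122820 meq
NaHCO3 mass = 122820 meq * 84 mg/meq / 1e6 = 10.3169 kg

10.3169 kg


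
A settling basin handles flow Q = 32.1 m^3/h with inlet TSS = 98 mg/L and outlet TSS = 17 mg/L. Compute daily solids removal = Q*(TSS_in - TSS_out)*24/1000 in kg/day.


Concentration drop: TSS_in - TSS_out = 98 - 17 = 81 mg/L
Hourly solids removed = Q * dTSS = 32.1 m^3/h * 81 mg/L = 2600.1 g/h  (m^3/h * mg/L = g/h)
Daily solids removed = 2600.1 * 24 = 62402.4 g/day
Convert g to kg: 62402.4 / 1000 = 62.4024 kg/day

62.4024 kg/day


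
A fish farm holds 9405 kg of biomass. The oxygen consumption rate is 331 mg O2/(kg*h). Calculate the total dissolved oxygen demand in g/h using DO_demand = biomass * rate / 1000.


Total O2 consumption (mg/h) = 9405 kg * 331 mg/(kg*h) = 3113055 mg/h
Convert to g/h: 3113055 / 1000 = 3113.055 g/h

3113.055 g/h


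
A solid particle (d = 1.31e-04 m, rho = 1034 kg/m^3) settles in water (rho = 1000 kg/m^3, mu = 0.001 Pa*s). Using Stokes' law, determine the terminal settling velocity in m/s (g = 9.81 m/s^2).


Density difference: rho_p - rho_f = 1034 - 1000 = 34 kg/m^3
d^2 = (1.31e-04)^2 = 1.7161e-08 m^2
Numerator = (rho_p - rho_f) * g * d^2 = 34 * 9.81 * 1.7161e-08 = 5.7238799e-06
Denominator = 18 * mu = 18 * 0.001 = 0.018
v_s = 5.7238799e-06 / 0.018 = 3.17993e-04 m/s
Check: Re = rho_f * v_s * d / mu = 1000 * 3.17993e-04 * 1.31e-04 / 0.001 = 0.0417 < 1, so Stokes' law applies.

3.17993e-04 m/s


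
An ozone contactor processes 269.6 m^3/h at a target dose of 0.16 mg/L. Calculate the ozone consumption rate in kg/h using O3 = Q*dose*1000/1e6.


O3 demand (mg/h) = Q * dose * 1000 = 269.6 * 0.16 * 1000 = 43136 mg/h
Convert mg to kg: 43136 / 1e6 = 0.043136 kg/h

0.043136 kg/h


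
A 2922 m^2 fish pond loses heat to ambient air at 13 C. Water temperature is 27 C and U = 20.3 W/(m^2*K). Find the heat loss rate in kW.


Temperature difference dT = 27 - 13 = 14 K
Heat loss (W) = U * A * dT = 20.3 * 2922 * 14 = 830432.4 W
Convert to kW: 830432.4 / 1000 = 830.4324 kW

830.4324 kW


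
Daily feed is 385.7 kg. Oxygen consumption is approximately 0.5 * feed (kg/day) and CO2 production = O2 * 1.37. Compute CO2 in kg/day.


O2 = 385.7 * 0.5 = 192.85
CO2 = 192.85 * 1.37 = 264.2045

264.2045 kg/day


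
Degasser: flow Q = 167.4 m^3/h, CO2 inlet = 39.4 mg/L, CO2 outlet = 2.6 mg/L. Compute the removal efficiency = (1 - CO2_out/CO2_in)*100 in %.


CO2_out / CO2_in = 2.6 / 39.4 = 0.065989848
Fraction remaining = 0.065989848
efficiency = (1 - 0.065989848) * 100 = 93.401 %

93.401 %


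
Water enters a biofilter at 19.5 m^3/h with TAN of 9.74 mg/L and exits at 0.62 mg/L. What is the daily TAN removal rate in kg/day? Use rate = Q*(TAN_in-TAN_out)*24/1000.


Concentration drop: TAN_in - TAN_out = 9.74 - 0.62 = 9.12 mg/L
Hourly TAN removed = Q * dTAN = 19.5 m^3/h * 9.12 mg/L = 177.84 g/h  (m^3/h * mg/L = g/h)
Daily TAN removed = 177.84 * 24 = 4268.16 g/day
Convert to kg/day: 4268.16 / 1000 = 4.26816 kg/day

4.26816 kg/day


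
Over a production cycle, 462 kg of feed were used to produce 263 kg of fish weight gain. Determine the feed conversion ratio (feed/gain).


FCR = feed consumed / weight gained
FCR = 462 kg / 263 kg = 1.75665

1.75665


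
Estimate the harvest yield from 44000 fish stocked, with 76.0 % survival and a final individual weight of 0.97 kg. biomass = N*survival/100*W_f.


Survivors = 44000 * 76.0/100 = 33440 fish
Harvest biomass = survivors * W_f = 33440 * 0.97 = 32436.8 kg

32436.8 kg


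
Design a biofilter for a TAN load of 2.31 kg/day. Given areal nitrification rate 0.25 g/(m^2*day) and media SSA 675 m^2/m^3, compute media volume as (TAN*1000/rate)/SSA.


A = 2.31*1000 / 0.25 = 9240 m^2
V = 9240 / 675 = 13.6889

13.6889 m^3


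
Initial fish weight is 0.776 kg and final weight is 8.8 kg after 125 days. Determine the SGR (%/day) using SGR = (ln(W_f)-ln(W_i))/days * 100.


ln(W_f) = ln(8.8) = 2.1747517
ln(W_i) = ln(0.776) = -0.25360276
ln(W_f) - ln(W_i) = 2.1747517 - -0.25360276 = 2.4283545
SGR = 2.4283545 / 125 * 100 = 1.94268 %/day

1.94268 %/day


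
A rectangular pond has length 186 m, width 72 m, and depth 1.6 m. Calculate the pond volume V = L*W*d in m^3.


Base area = L * W = 186 * 72 = 13392 m^2
Volume = area * depth = 13392 * 1.6 = 21427.2 m^3

21427.2 m^3


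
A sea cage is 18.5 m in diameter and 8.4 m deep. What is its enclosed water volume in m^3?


r = d/2 = 18.5/2 = 9.25 m
Base area = pi*r^2 = pi*9.25^2 = 268.80252 m^2
Volume = 268.80252 * 8.4 = 2257.94 m^3

2257.94 m^3


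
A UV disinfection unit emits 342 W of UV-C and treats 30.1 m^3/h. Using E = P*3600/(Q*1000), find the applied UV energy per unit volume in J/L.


Energy delivered per hour = 342 W * 3600 s = 1231200 J/h
Volume treated per hour = 30.1 m^3/h * 1000 = 30100 L/h
dose = 1231200 / 30100 = 40.9037 J/L

40.9037 J/L


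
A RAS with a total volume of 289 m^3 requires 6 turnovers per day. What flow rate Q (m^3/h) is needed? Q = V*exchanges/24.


Daily recirculation volume = 289 m^3 * 6 = 1734 m^3/day
Flow rate Q = daily volume / 24 h = 1734 / 24 = 72.25 m^3/h

72.25 m^3/h


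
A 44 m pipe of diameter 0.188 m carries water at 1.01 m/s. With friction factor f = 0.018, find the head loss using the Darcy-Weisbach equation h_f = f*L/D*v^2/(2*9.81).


v^2 = 1.01^2 = 1.0201 m^2/s^2
L/D = 44/0.188 = 234.04255
h_f = f*(L/D)*v^2/(2g) = 0.018 * 234.04255 * 1.0201 / 19.62 = 0.219034 m

0.219034 m


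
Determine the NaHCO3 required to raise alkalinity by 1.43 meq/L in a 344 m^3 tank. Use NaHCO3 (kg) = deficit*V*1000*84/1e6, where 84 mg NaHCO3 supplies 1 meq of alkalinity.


Tank volume in L = 344 m^3 * 1000 = 344000 L
Total meq required = 1.43 meq/L * 344000 L = 491920 meq
NaHCO3 mass = 491920 meq * 84 mg/meq / 1e6 = 41.3213 kg

41.3213 kg


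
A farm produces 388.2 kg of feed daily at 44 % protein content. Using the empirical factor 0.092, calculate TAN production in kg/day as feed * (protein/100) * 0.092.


Protein in feed = 388.2 * 44/100 = 170.808 kg/day
TAN = protein * 0.092 = 170.808 * 0.092 = 15.714336 kg/day

15.714336 kg/day


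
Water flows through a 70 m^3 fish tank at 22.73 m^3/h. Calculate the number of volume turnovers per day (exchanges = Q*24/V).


Daily flow volume = 22.73 m^3/h * 24 h = 545.52 m^3/day
Exchanges = daily flow / tank volume = 545.52 / 70 = 7.79314 exchanges/day

7.79314 exchanges/day


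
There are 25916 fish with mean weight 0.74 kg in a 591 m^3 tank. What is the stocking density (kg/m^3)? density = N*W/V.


Total biomass = 25916 fish * 0.74 kg = 19177.84 kg
Density = total biomass / volume = 19177.84 / 591 = 32.4498 kg/m^3

32.4498 kg/m^3


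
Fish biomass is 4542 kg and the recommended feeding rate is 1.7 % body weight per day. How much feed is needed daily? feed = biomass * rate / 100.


Feeding rate fraction = 1.7% / 100 = 0.017
Daily feed = 4542 kg * 0.017 = 77.214 kg/day

77.214 kg/day


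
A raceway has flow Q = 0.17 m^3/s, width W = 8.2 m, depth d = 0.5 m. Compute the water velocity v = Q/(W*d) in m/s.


Cross-sectional area = W * d = 8.2 * 0.5 = 4.1 m^2
Velocity = Q / A = 0.17 / 4.1 = 0.0414634 m/s

0.0414634 m/s


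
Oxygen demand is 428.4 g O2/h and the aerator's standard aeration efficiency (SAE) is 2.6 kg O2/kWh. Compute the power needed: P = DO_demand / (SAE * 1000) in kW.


SAE in g O2/kWh = 2.6 * 1000 = 2600 g/kWh
P = DO_demand / SAE_g = 428.4 / 2600 = 0.164769 kW

0.164769 kW


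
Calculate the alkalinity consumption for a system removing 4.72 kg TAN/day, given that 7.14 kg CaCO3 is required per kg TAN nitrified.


Alkalinity factor: 7.14 kg CaCO3 consumed per kg TAN nitrified
alk = 4.72 kg TAN * 7.14 = 33.7008 kg CaCO3/day

33.7008 kg CaCO3/day


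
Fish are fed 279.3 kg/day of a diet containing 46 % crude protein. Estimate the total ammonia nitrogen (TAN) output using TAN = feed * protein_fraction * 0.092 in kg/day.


Protein in feed = 279.3 * 46/100 = 128.478 kg/day
TAN = protein * 0.092 = 128.478 * 0.092 = 11.819976 kg/day

11.819976 kg/day


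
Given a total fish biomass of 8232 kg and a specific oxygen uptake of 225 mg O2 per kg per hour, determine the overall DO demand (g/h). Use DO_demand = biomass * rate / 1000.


Total O2 consumption (mg/h) = 8232 kg * 225 mg/(kg*h) = 1852200 mg/h
Convert to g/h: 1852200 / 1000 = 1852.2 g/h

1852.2 g/h


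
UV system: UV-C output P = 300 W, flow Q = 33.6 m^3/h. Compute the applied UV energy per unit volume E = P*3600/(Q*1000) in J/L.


Energy delivered per hour = 300 W * 3600 s = 1080000 J/h
Volume treated per hour = 33.6 m^3/h * 1000 = 33600 L/h
dose = 1080000 / 33600 = 32.1429 J/L

32.1429 J/L


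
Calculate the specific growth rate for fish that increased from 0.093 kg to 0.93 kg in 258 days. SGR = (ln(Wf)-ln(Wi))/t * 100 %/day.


ln(W_f) = ln(0.93) = -0.072570693
ln(W_i) = ln(0.093) = -2.3751558
ln(W_f) - ln(W_i) = -0.072570693 - -2.3751558 = 2.3025851
SGR = 2.3025851 / 258 * 100 = 0.892475 %/day

0.892475 %/day


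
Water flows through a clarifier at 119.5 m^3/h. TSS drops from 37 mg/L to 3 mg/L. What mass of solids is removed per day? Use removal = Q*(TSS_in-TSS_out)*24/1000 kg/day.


Concentration drop: TSS_in - TSS_out = 37 - 3 = 34 mg/L
Hourly solids removed = Q * dTSS = 119.5 m^3/h * 34 mg/L = 4063 g/h  (m^3/h * mg/L = g/h)
Daily solids removed = 4063 * 24 = 97512 g/day
Convert g to kg: 97512 / 1000 = 97.512 kg/day

97.512 kg/day


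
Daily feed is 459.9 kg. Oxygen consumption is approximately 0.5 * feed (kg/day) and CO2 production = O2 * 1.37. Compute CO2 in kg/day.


O2 = 459.9 * 0.5 = 229.95
CO2 = 229.95 * 1.37 = 315.0315

315.0315 kg/day


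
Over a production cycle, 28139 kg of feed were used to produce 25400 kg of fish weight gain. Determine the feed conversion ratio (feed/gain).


FCR = feed consumed / weight gained
FCR = 28139 kg / 25400 kg = 1.10783

1.10783


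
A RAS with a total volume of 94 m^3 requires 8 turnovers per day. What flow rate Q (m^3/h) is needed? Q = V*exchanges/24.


Daily recirculation volume = 94 m^3 * 8 = 752 m^3/day
Flow rate Q = daily volume / 24 h = 752 / 24 = 31.3333 m^3/h

31.3333 m^3/h


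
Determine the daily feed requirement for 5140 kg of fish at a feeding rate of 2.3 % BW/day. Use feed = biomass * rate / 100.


Feeding rate fraction = 2.3% / 100 = 0.023
Daily feed = 5140 kg * 0.023 = 118.22 kg/day

118.22 kg/day


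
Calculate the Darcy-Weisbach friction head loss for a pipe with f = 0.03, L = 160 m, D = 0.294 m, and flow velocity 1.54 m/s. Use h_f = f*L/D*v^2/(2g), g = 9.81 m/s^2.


v^2 = 1.54^2 = 2.3716 m^2/s^2
L/D = 160/0.294 = 544.21769
h_f = f*(L/D)*v^2/(2g) = 0.03 * 544.21769 * 2.3716 / 19.62 = 1.9735 m

1.9735 m


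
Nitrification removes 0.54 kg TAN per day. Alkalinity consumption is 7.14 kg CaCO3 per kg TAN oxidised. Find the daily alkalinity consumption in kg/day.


Alkalinity factor: 7.14 kg CaCO3 consumed per kg TAN nitrified
alk = 0.54 kg TAN * 7.14 = 3.8556 kg CaCO3/day

3.8556 kg CaCO3/day


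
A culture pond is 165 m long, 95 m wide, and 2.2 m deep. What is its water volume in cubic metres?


Base area = L * W = 165 * 95 = 15675 m^2
Volume = area * depth = 15675 * 2.2 = 34485 m^3

34485 m^3


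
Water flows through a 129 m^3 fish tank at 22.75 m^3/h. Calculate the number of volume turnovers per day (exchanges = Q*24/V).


Daily flow volume = 22.75 m^3/h * 24 h = 546 m^3/day
Exchanges = daily flow / tank volume = 546 / 129 = 4.23256 exchanges/day

4.23256 exchanges/day


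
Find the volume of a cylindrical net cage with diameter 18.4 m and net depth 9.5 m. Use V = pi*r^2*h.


r = d/2 = 18.4/2 = 9.2 m
Base area = pi*r^2 = pi*9.2^2 = 265.9044 m^2
Volume = 265.9044 * 9.5 = 2526.09 m^3

2526.09 m^3


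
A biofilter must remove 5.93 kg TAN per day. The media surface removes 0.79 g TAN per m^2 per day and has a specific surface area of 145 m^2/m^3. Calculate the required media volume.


A = 5.93*1000 / 0.79 = 7506.3291 m^2
V = 7506.3291 / 145 = 51.7678

51.7678 m^3


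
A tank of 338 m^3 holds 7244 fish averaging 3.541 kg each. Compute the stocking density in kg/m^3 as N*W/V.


Total biomass = 7244 fish * 3.541 kg = 25651.004 kg
Density = total biomass / volume = 25651.004 / 338 = 75.8905 kg/m^3

75.8905 kg/m^3


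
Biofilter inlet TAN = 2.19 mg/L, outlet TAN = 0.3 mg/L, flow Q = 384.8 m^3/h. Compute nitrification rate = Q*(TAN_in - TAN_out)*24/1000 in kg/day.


Concentration drop: TAN_in - TAN_out = 2.19 - 0.3 = 1.89 mg/L
Hourly TAN removed = Q * dTAN = 384.8 m^3/h * 1.89 mg/L = 727.272 g/h  (m^3/h * mg/L = g/h)
Daily TAN removed = 727.272 * 24 = 17454.528 g/day
Convert to kg/day: 17454.528 / 1000 = 17.454528 kg/day

17.454528 kg/day


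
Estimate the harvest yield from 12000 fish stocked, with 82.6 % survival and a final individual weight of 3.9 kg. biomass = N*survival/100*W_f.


Survivors = 12000 * 82.6/100 = 9912 fish
Harvest biomass = survivors * W_f = 9912 * 3.9 = 38656.8 kg

38656.8 kg


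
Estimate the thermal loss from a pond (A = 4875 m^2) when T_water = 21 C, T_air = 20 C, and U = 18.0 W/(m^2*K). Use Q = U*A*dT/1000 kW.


Temperature difference dT = 21 - 20 = 1 K
Heat loss (W) = U * A * dT = 18.0 * 4875 * 1 = 87750 W
Convert to kW: 87750 / 1000 = 87.75 kW

87.75 kW


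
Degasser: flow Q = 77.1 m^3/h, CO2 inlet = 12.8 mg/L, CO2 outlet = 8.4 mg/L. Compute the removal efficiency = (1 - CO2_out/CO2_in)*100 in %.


CO2_out / CO2_in = 8.4 / 12.8 = 0.65625
Fraction remaining = 0.65625
efficiency = (1 - 0.65625) * 100 = 34.375 %

34.375 %


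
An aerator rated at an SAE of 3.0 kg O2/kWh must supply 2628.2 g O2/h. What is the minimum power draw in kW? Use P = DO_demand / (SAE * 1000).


SAE in g O2/kWh = 3.0 * 1000 = 3000 g/kWh
P = DO_demand / SAE_g = 2628.2 / 3000 = 0.876067 kW

0.876067 kW


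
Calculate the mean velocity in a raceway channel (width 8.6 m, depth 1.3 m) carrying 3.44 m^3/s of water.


Cross-sectional area = W * d = 8.6 * 1.3 = 11.18 m^2
Velocity = Q / A = 3.44 / 11.18 = 0.307692 m/s

0.307692 m/s


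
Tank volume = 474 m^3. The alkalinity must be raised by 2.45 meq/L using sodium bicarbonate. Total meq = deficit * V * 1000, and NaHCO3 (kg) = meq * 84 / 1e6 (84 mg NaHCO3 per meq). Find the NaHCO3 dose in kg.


Tank volume in L = 474 m^3 * 1000 = 474000 L
Total meq required = 2.45 meq/L * 474000 L = 1161300 meq
NaHCO3 mass = 1161300 meq * 84 mg/meq / 1e6 = 97.5492 kg

97.5492 kg


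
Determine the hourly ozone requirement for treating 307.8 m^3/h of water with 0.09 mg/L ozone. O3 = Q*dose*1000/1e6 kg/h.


O3 demand (mg/h) = Q * dose * 1000 = 307.8 * 0.09 * 1000 = 27702 mg/h
Convert mg to kg: 27702 / 1e6 = 0.027702 kg/h

0.027702 kg/h


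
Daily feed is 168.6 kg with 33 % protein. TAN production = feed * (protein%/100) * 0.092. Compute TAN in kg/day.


Protein in feed = 168.6 * 33/100 = 55.638 kg/day
TAN = protein * 0.092 = 55.638 * 0.092 = 5.118696 kg/day

5.118696 kg/day


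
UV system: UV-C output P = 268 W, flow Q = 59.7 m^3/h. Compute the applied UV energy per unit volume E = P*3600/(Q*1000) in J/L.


Energy delivered per hour = 268 W * 3600 s = 964800 J/h
Volume treated per hour = 59.7 m^3/h * 1000 = 59700 L/h
dose = 964800 / 59700 = 16.1608 J/L

16.1608 J/L


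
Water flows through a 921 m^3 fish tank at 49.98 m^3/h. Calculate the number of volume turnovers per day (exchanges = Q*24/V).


Daily flow volume = 49.98 m^3/h * 24 h = 1199.52 m^3/day
Exchanges = daily flow / tank volume = 1199.52 / 921 = 1.30241 exchanges/day

1.30241 exchanges/day


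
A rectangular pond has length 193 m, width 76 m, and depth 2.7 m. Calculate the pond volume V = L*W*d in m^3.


Base area = L * W = 193 * 76 = 14668 m^2
Volume = area * depth = 14668 * 2.7 = 39603.6 m^3

39603.6 m^3


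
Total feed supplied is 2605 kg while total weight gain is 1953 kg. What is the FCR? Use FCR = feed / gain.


FCR = feed consumed / weight gained
FCR = 2605 kg / 1953 kg = 1.33385

1.33385


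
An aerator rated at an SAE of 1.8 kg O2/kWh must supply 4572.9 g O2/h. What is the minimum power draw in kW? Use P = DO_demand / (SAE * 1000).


SAE in g O2/kWh = 1.8 * 1000 = 1800 g/kWh
P = DO_demand / SAE_g = 4572.9 / 1800 = 2.5405 kW

2.5405 kW


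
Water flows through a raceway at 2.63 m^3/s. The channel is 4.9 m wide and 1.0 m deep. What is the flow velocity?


Cross-sectional area = W * d = 4.9 * 1.0 = 4.9 m^2
Velocity = Q / A = 2.63 / 4.9 = 0.536735 m/s

0.536735 m/s


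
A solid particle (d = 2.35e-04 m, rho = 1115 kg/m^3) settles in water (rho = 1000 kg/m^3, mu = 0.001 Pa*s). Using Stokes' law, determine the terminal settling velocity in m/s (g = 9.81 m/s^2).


Density difference: rho_p - rho_f = 1115 - 1000 = 115 kg/m^3
d^2 = (2.35e-04)^2 = 5.5225e-08 m^2
Numerator = (rho_p - rho_f) * g * d^2 = 115 * 9.81 * 5.5225e-08 = 6.2302084e-05
Denominator = 18 * mu = 18 * 0.001 = 0.018
v_s = 6.2302084e-05 / 0.018 = 0.00346123 m/s
Check: Re = rho_f * v_s * d / mu = 1000 * 0.00346123 * 2.35e-04 / 0.001 = 0.813 < 1, so Stokes' law applies.

0.00346123 m/s


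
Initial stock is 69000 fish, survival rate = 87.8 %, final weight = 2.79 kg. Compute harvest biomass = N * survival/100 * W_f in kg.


Survivors = 69000 * 87.8/100 = 60582 fish
Harvest biomass = survivors * W_f = 60582 * 2.79 = 169023.78 kg

169023.78 kg


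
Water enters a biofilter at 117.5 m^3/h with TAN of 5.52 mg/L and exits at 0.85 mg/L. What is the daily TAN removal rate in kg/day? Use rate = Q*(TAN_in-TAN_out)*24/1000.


Concentration drop: TAN_in - TAN_out = 5.52 - 0.85 = 4.67 mg/L
Hourly TAN removed = Q * dTAN = 117.5 m^3/h * 4.67 mg/L = 548.725 g/h  (m^3/h * mg/L = g/h)
Daily TAN removed = 548.725 * 24 = 13169.4 g/day
Convert to kg/day: 13169.4 / 1000 = 13.1694 kg/day

13.1694 kg/day


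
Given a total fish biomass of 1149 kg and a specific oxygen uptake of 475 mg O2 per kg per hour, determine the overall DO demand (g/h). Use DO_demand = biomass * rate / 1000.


Total O2 consumption (mg/h) = 1149 kg * 475 mg/(kg*h) = 545775 mg/h
Convert to g/h: 545775 / 1000 = 545.775 g/h

545.775 g/h


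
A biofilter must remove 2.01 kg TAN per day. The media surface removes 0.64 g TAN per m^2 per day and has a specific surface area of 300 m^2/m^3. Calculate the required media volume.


A = 2.01*1000 / 0.64 = 3140.625 m^2
V = 3140.625 / 300 = 10.4688

10.4688 m^3


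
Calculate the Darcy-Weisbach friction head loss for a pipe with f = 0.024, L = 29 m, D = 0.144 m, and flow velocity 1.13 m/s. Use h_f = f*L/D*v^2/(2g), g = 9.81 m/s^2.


v^2 = 1.13^2 = 1.2769 m^2/s^2
L/D = 29/0.144 = 201.38889
h_f = f*(L/D)*v^2/(2g) = 0.024 * 201.38889 * 1.2769 / 19.62 = 0.314561 m

0.314561 m


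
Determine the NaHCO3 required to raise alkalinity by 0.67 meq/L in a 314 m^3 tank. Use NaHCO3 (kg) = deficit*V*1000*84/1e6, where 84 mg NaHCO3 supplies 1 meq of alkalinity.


Tank volume in L = 314 m^3 * 1000 = 314000 L
Total meq required = 0.67 meq/L * 314000 L = 210380 meq
NaHCO3 mass = 210380 meq * 84 mg/meq / 1e6 = 17.6719 kg

17.6719 kg


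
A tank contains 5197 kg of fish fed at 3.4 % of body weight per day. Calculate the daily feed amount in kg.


Feeding rate fraction = 3.4% / 100 = 0.034
Daily feed = 5197 kg * 0.034 = 176.698 kg/day

176.698 kg/day


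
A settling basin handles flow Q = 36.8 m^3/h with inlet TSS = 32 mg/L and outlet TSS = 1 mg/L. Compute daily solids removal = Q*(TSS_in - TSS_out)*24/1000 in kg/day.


Concentration drop: TSS_in - TSS_out = 32 - 1 = 31 mg/L
Hourly solids removed = Q * dTSS = 36.8 m^3/h * 31 mg/L = 1140.8 g/h  (m^3/h * mg/L = g/h)
Daily solids removed = 1140.8 * 24 = 27379.2 g/day
Convert g to kg: 27379.2 / 1000 = 27.3792 kg/day

27.3792 kg/day


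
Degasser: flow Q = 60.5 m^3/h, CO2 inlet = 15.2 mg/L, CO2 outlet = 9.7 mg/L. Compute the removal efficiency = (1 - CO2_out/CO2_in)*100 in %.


CO2_out / CO2_in = 9.7 / 15.2 = 0.63815789
Fraction remaining = 0.63815789
efficiency = (1 - 0.63815789) * 100 = 36.1842 %

36.1842 %


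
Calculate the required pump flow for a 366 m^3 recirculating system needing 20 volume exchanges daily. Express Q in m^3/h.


Daily recirculation volume = 366 m^3 * 20 = 7320 m^3/day
Flow rate Q = daily volume / 24 h = 7320 / 24 = 305 m^3/h

305 m^3/h


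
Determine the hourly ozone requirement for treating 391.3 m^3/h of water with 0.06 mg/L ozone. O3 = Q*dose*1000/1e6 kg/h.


O3 demand (mg/h) = Q * dose * 1000 = 391.3 * 0.06 * 1000 = 23478 mg/h
Convert mg to kg: 23478 / 1e6 = 0.023478 kg/h

0.023478 kg/h


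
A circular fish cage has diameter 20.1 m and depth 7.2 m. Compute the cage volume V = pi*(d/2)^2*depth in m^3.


r = d/2 = 20.1/2 = 10.05 m
Base area = pi*r^2 = pi*10.05^2 = 317.30871 m^2
Volume = 317.30871 * 7.2 = 2284.62 m^3

2284.62 m^3


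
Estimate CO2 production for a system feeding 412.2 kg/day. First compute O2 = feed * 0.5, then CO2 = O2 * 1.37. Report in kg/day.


O2 = 412.2 * 0.5 = 206.1
CO2 = 206.1 * 1.37 = 282.357

282.357 kg/day


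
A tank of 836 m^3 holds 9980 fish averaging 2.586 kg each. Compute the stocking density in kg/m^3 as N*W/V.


Total biomass = 9980 fish * 2.586 kg = 25808.28 kg
Density = total biomass / volume = 25808.28 / 836 = 30.8711 kg/m^3

30.8711 kg/m^3


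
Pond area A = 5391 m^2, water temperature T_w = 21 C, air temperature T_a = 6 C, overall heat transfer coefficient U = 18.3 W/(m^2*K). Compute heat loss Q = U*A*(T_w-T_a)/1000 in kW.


Temperature difference dT = 21 - 6 = 15 K
Heat loss (W) = U * A * dT = 18.3 * 5391 * 15 = 1479829.5 W
Convert to kW: 1479829.5 / 1000 = 1479.8295 kW

1479.8295 kW


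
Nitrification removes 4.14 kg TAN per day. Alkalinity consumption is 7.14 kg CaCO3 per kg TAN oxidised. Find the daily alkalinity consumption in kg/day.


Alkalinity factor: 7.14 kg CaCO3 consumed per kg TAN nitrified
alk = 4.14 kg TAN * 7.14 = 29.5596 kg CaCO3/day

29.5596 kg CaCO3/day


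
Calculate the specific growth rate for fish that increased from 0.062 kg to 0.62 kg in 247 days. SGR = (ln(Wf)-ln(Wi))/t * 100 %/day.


ln(W_f) = ln(0.62) = -0.4780358
ln(W_i) = ln(0.062) = -2.7806209
ln(W_f) - ln(W_i) = -0.4780358 - -2.7806209 = 2.3025851
SGR = 2.3025851 / 247 * 100 = 0.932221 %/day

0.932221 %/day


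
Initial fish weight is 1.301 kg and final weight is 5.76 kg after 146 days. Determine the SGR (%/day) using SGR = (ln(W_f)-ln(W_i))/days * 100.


ln(W_f) = ln(5.76) = 1.7509375
ln(W_i) = ln(1.301) = 0.2631332
ln(W_f) - ln(W_i) = 1.7509375 - 0.2631332 = 1.4878043
SGR = 1.4878043 / 146 * 100 = 1.01904 %/day

1.01904 %/day


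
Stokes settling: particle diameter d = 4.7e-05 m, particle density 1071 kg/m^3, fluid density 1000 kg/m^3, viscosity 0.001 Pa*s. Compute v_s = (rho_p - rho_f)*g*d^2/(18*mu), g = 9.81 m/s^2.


Density difference: rho_p - rho_f = 1071 - 1000 = 71 kg/m^3
d^2 = (4.7e-05)^2 = 2.209e-09 m^2
Numerator = (rho_p - rho_f) * g * d^2 = 71 * 9.81 * 2.209e-09 = 1.5385906e-06
Denominator = 18 * mu = 18 * 0.001 = 0.018
v_s = 1.5385906e-06 / 0.018 = 8.54773e-05 m/s
Check: Re = rho_f * v_s * d / mu = 1000 * 8.54773e-05 * 4.7e-05 / 0.001 = 0.00402 < 1, so Stokes' law applies.

8.54773e-05 m/s


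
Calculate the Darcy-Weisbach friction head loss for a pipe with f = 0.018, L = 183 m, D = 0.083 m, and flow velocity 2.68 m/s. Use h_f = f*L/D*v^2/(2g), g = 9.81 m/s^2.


v^2 = 2.68^2 = 7.1824 m^2/s^2
L/D = 183/0.083 = 2204.8193
h_f = f*(L/D)*v^2/(2g) = 0.018 * 2204.8193 * 7.1824 / 19.62 = 14.5283 m

14.5283 m


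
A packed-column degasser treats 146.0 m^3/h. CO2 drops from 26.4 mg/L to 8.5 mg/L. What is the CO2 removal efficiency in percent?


CO2_out / CO2_in = 8.5 / 26.4 = 0.3219697
Fraction remaining = 0.3219697
efficiency = (1 - 0.3219697) * 100 = 67.803 %

67.803 %


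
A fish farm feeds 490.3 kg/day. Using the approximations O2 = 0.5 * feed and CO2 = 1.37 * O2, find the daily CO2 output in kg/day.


O2 = 490.3 * 0.5 = 245.15
CO2 = 245.15 * 1.37 = 335.8555

335.8555 kg/day


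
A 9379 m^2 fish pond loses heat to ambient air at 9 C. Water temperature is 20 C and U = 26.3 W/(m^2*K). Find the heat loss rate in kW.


Temperature difference dT = 20 - 9 = 11 K
Heat loss (W) = U * A * dT = 26.3 * 9379 * 11 = 2713344.7 W
Convert to kW: 2713344.7 / 1000 = 2713.3447 kW

2713.3447 kW


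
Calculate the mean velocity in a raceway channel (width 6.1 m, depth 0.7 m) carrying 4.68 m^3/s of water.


Cross-sectional area = W * d = 6.1 * 0.7 = 4.27 m^2
Velocity = Q / A = 4.68 / 4.27 = 1.09602 m/s

1.09602 m/s


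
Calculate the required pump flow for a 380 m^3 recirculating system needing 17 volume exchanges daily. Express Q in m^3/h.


Daily recirculation volume = 380 m^3 * 17 = 6460 m^3/day
Flow rate Q = daily volume / 24 h = 6460 / 24 = 269.167 m^3/h

269.167 m^3/h


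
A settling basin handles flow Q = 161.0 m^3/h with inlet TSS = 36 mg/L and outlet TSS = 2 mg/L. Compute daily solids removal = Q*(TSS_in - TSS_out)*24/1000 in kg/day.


Concentration drop: TSS_in - TSS_out = 36 - 2 = 34 mg/L
Hourly solids removed = Q * dTSS = 161.0 m^3/h * 34 mg/L = 5474 g/h  (m^3/h * mg/L = g/h)
Daily solids removed = 5474 * 24 = 131376 g/day
Convert g to kg: 131376 / 1000 = 131.376 kg/day

131.376 kg/day


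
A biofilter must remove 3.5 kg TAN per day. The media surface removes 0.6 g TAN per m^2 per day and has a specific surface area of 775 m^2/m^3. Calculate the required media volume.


A = 3.5*1000 / 0.6 = 5833.3333 m^2
V = 5833.3333 / 775 = 7.52688

7.52688 m^3


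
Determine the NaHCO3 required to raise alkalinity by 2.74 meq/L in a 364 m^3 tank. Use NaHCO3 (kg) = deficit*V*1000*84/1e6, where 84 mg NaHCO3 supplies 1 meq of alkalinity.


Tank volume in L = 364 m^3 * 1000 = 364000 L
Total meq required = 2.74 meq/L * 364000 L = 997360 meq
NaHCO3 mass = 997360 meq * 84 mg/meq / 1e6 = 83.7782 kg

83.7782 kg


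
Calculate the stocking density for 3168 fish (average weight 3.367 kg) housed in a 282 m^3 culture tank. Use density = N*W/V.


Total biomass = 3168 fish * 3.367 kg = 10666.656 kg
Density = total biomass / volume = 10666.656 / 282 = 37.825 kg/m^3

37.825 kg/m^3


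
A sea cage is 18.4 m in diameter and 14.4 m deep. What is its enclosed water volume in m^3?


r = d/2 = 18.4/2 = 9.2 m
Base area = pi*r^2 = pi*9.2^2 = 265.9044 m^2
Volume = 265.9044 * 14.4 = 3829.02 m^3

3829.02 m^3


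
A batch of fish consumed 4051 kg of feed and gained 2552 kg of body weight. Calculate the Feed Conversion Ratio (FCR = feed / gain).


FCR = feed consumed / weight gained
FCR = 4051 kg / 2552 kg = 1.58738

1.58738


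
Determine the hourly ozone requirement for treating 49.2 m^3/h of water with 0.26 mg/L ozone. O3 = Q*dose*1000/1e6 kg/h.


O3 demand (mg/h) = Q * dose * 1000 = 49.2 * 0.26 * 1000 = 12792 mg/h
Convert mg to kg: 12792 / 1e6 = 0.012792 kg/h

0.012792 kg/h


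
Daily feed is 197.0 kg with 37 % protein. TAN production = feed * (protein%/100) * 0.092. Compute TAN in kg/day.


Protein in feed = 197.0 * 37/100 = 72.89 kg/day
TAN = protein * 0.092 = 72.89 * 0.092 = 6.70588 kg/day

6.70588 kg/day


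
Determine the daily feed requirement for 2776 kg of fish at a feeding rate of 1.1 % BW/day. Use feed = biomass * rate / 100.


Feeding rate fraction = 1.1% / 100 = 0.011
Daily feed = 2776 kg * 0.011 = 30.536 kg/day

30.536 kg/day


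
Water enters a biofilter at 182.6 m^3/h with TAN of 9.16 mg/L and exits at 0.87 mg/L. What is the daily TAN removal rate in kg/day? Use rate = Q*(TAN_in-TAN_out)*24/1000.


Concentration drop: TAN_in - TAN_out = 9.16 - 0.87 = 8.29 mg/L
Hourly TAN removed = Q * dTAN = 182.6 m^3/h * 8.29 mg/L = 1513.754 g/h  (m^3/h * mg/L = g/h)
Daily TAN removed = 1513.754 * 24 = 36330.096 g/day
Convert to kg/day: 36330.096 / 1000 = 36.330096 kg/day

36.330096 kg/day


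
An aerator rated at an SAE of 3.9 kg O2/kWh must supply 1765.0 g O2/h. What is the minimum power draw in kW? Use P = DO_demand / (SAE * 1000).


SAE in g O2/kWh = 3.9 * 1000 = 3900 g/kWh
P = DO_demand / SAE_g = 1765.0 / 3900 = 0.452564 kW

0.452564 kW


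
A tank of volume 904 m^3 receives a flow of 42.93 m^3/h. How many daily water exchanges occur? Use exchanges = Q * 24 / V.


Daily flow volume = 42.93 m^3/h * 24 h = 1030.32 m^3/day
Exchanges = daily flow / tank volume = 1030.32 / 904 = 1.13973 exchanges/day

1.13973 exchanges/day


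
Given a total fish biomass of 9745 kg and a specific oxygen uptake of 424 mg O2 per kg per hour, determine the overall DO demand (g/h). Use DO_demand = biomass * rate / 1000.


Total O2 consumption (mg/h) = 9745 kg * 424 mg/(kg*h) = 4131880 mg/h
Convert to g/h: 4131880 / 1000 = 4131.88 g/h

4131.88 g/h


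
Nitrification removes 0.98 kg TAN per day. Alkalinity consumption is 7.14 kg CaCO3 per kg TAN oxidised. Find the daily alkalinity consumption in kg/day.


Alkalinity factor: 7.14 kg CaCO3 consumed per kg TAN nitrified
alk = 0.98 kg TAN * 7.14 = 6.9972 kg CaCO3/day

6.9972 kg CaCO3/day


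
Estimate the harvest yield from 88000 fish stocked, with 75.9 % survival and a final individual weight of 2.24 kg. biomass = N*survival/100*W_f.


Survivors = 88000 * 75.9/100 = 66792 fish
Harvest biomass = survivors * W_f = 66792 * 2.24 = 149614.08 kg

149614.08 kg


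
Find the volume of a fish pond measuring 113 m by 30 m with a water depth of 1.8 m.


Base area = L * W = 113 * 30 = 3390 m^2
Volume = area * depth = 3390 * 1.8 = 6102 m^3

6102 m^3


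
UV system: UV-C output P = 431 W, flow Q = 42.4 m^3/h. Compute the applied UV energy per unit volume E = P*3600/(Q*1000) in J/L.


Energy delivered per hour = 431 W * 3600 s = 1551600 J/h
Volume treated per hour = 42.4 m^3/h * 1000 = 42400 L/h
dose = 1551600 / 42400 = 36.5943 J/L

36.5943 J/L


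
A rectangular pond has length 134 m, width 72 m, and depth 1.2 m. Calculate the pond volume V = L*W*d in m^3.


Base area = L * W = 134 * 72 = 9648 m^2
Volume = area * depth = 9648 * 1.2 = 11577.6 m^3

11577.6 m^3


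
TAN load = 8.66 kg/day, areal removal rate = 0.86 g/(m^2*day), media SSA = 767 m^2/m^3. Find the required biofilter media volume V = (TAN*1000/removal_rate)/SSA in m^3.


A = 8.66*1000 / 0.86 = 10069.767 m^2
V = 10069.767 / 767 = 13.1288

13.1288 m^3


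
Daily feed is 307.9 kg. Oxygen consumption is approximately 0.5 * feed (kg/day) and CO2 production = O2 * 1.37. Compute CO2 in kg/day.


O2 = 307.9 * 0.5 = 153.95
CO2 = 153.95 * 1.37 = 210.9115

210.9115 kg/day


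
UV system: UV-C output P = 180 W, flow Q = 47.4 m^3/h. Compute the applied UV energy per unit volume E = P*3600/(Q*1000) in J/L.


Energy delivered per hour = 180 W * 3600 s = 648000 J/h
Volume treated per hour = 47.4 m^3/h * 1000 = 47400 L/h
dose = 648000 / 47400 = 13.6709 J/L

13.6709 J/L


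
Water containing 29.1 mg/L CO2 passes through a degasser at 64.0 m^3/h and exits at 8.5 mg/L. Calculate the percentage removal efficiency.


CO2_out / CO2_in = 8.5 / 29.1 = 0.29209622
Fraction remaining = 0.29209622
efficiency = (1 - 0.29209622) * 100 = 70.7904 %

70.7904 %


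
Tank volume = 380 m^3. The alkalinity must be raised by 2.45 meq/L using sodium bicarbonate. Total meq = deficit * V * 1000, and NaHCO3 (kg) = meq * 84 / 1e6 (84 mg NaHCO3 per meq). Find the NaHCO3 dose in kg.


Tank volume in L = 380 m^3 * 1000 = 380000 L
Total meq required = 2.45 meq/L * 380000 L = 931000 meq
NaHCO3 mass = 931000 meq * 84 mg/meq / 1e6 = 78.204 kg

78.204 kg


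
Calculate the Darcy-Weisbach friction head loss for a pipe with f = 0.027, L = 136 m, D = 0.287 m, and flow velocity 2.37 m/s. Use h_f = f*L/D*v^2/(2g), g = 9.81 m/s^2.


v^2 = 2.37^2 = 5.6169 m^2/s^2
L/D = 136/0.287 = 473.8676
h_f = f*(L/D)*v^2/(2g) = 0.027 * 473.8676 * 5.6169 / 19.62 = 3.66284 m

3.66284 m


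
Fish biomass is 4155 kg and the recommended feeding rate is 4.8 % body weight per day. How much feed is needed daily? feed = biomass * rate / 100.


Feeding rate fraction = 4.8% / 100 = 0.048
Daily feed = 4155 kg * 0.048 = 199.44 kg/day

199.44 kg/day


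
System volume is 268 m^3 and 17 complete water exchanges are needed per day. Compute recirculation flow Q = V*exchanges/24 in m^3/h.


Daily recirculation volume = 268 m^3 * 17 = 4556 m^3/day
Flow rate Q = daily volume / 24 h = 4556 / 24 = 189.833 m^3/h

189.833 m^3/h


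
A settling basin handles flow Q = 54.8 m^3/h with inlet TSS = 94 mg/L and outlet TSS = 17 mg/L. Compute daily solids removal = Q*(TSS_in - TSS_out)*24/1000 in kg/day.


Concentration drop: TSS_in - TSS_out = 94 - 17 = 77 mg/L
Hourly solids removed = Q * dTSS = 54.8 m^3/h * 77 mg/L = 4219.6 g/h  (m^3/h * mg/L = g/h)
Daily solids removed = 4219.6 * 24 = 101270.4 g/day
Convert g to kg: 101270.4 / 1000 = 101.2704 kg/day

101.2704 kg/day


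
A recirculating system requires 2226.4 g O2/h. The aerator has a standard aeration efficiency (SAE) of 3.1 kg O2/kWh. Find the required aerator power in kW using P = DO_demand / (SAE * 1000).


SAE in g O2/kWh = 3.1 * 1000 = 3100 g/kWh
P = DO_demand / SAE_g = 2226.4 / 3100 = 0.718194 kW

0.718194 kW


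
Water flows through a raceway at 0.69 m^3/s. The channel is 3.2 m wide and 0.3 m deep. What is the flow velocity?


Cross-sectional area = W * d = 3.2 * 0.3 = 0.96 m^2
Velocity = Q / A = 0.69 / 0.96 = 0.71875 m/s

0.71875 m/s


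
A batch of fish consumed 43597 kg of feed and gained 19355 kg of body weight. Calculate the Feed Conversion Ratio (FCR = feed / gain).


FCR = feed consumed / weight gained
FCR = 43597 kg / 19355 kg = 2.25249

2.25249


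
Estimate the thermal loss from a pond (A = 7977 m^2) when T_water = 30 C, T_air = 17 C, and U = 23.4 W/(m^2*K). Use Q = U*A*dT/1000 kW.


Temperature difference dT = 30 - 17 = 13 K
Heat loss (W) = U * A * dT = 23.4 * 7977 * 13 = 2426603.4 W
Convert to kW: 2426603.4 / 1000 = 2426.6034 kW

2426.6034 kW


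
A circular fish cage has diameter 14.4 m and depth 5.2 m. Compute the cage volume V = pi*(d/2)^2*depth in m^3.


r = d/2 = 14.4/2 = 7.2 m
Base area = pi*r^2 = pi*7.2^2 = 162.86016 m^2
Volume = 162.86016 * 5.2 = 846.873 m^3

846.873 m^3


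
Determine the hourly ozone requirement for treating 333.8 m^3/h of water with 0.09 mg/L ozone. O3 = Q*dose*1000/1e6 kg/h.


O3 demand (mg/h) = Q * dose * 1000 = 333.8 * 0.09 * 1000 = 30042 mg/h
Convert mg to kg: 30042 / 1e6 = 0.030042 kg/h

0.030042 kg/h


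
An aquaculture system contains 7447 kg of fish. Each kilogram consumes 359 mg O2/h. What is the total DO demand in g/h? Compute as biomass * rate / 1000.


Total O2 consumption (mg/h) = 7447 kg * 359 mg/(kg*h) = 2673473 mg/h
Convert to g/h: 2673473 / 1000 = 2673.473 g/h

2673.473 g/h


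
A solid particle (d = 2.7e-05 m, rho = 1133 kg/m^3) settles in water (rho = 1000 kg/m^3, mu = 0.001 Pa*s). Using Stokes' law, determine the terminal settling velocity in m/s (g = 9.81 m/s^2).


Density difference: rho_p - rho_f = 1133 - 1000 = 133 kg/m^3
d^2 = (2.7e-05)^2 = 7.29e-10 m^2
Numerator = (rho_p - rho_f) * g * d^2 = 133 * 9.81 * 7.29e-10 = 9.5114817e-07
Denominator = 18 * mu = 18 * 0.001 = 0.018
v_s = 9.5114817e-07 / 0.018 = 5.28416e-05 m/s
Check: Re = rho_f * v_s * d / mu = 1000 * 5.28416e-05 * 2.7e-05 / 0.001 = 0.00143 < 1, so Stokes' law applies.

5.28416e-05 m/s


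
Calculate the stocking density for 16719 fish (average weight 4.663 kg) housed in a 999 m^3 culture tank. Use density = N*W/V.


Total biomass = 16719 fish * 4.663 kg = 77960.697 kg
Density = total biomass / volume = 77960.697 / 999 = 78.0387 kg/m^3

78.0387 kg/m^3


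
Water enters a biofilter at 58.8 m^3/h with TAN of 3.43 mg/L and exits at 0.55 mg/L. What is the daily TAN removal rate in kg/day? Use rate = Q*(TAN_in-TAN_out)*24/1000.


Concentration drop: TAN_in - TAN_out = 3.43 - 0.55 = 2.88 mg/L
Hourly TAN removed = Q * dTAN = 58.8 m^3/h * 2.88 mg/L = 169.344 g/h  (m^3/h * mg/L = g/h)
Daily TAN removed = 169.344 * 24 = 4064.256 g/day
Convert to kg/day: 4064.256 / 1000 = 4.064256 kg/day

4.064256 kg/day


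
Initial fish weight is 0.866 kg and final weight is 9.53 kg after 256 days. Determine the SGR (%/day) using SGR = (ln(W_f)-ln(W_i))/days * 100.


ln(W_f) = ln(9.53) = 2.2544447
ln(W_i) = ln(0.866) = -0.14387037
ln(W_f) - ln(W_i) = 2.2544447 - -0.14387037 = 2.3983151
SGR = 2.3983151 / 256 * 100 = 0.936842 %/day

0.936842 %/day


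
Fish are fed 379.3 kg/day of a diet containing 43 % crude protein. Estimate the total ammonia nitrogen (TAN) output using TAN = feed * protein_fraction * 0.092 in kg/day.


Protein in feed = 379.3 * 43/100 = 163.099 kg/day
TAN = protein * 0.092 = 163.099 * 0.092 = 15.005108 kg/day

15.005108 kg/day


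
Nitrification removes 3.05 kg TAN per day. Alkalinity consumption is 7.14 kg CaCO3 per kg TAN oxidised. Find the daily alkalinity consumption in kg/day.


Alkalinity factor: 7.14 kg CaCO3 consumed per kg TAN nitrified
alk = 3.05 kg TAN * 7.14 = 21.777 kg CaCO3/day

21.777 kg CaCO3/day


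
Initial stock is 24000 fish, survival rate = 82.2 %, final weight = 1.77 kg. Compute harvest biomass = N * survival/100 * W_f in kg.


Survivors = 24000 * 82.2/100 = 19728 fish
Harvest biomass = survivors * W_f = 19728 * 1.77 = 34918.56 kg

34918.56 kg


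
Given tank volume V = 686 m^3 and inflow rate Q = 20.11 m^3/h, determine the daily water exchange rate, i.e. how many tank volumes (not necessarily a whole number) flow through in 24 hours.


Daily flow volume = 20.11 m^3/h * 24 h = 482.64 m^3/day
Exchanges = daily flow / tank volume = 482.64 / 686 = 0.703557 exchanges/day

0.703557 exchanges/day


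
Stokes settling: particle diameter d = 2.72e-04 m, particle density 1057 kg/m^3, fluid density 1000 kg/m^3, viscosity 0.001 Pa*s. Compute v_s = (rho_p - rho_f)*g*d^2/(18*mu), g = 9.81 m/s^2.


Density difference: rho_p - rho_f = 1057 - 1000 = 57 kg/m^3
d^2 = (2.72e-04)^2 = 7.3984e-08 m^2
Numerator = (rho_p - rho_f) * g * d^2 = 57 * 9.81 * 7.3984e-08 = 4.1369633e-05
Denominator = 18 * mu = 18 * 0.001 = 0.018
v_s = 4.1369633e-05 / 0.018 = 0.00229831 m/s
Check: Re = rho_f * v_s * d / mu = 1000 * 0.00229831 * 2.72e-04 / 0.001 = 0.625 < 1, so Stokes' law applies.

0.00229831 m/s


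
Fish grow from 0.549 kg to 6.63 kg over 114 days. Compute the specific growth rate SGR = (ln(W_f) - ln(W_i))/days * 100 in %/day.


ln(W_f) = ln(6.63) = 1.8916048
ln(W_i) = ln(0.549) = -0.59965684
ln(W_f) - ln(W_i) = 1.8916048 - -0.59965684 = 2.4912616
SGR = 2.4912616 / 114 * 100 = 2.18532 %/day

2.18532 %/day


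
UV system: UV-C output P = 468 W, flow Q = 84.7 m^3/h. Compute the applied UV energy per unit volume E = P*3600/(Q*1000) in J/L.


Energy delivered per hour = 468 W * 3600 s = 1684800 J/h
Volume treated per hour = 84.7 m^3/h * 1000 = 84700 L/h
dose = 1684800 / 84700 = 19.8914 J/L

19.8914 J/L


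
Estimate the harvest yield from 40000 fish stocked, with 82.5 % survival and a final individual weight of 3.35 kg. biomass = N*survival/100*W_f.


Survivors = 40000 * 82.5/100 = 33000 fish
Harvest biomass = survivors * W_f = 33000 * 3.35 = 110550 kg

110550 kg


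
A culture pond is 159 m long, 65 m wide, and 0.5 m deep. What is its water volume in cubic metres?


Base area = L * W = 159 * 65 = 10335 m^2
Volume = area * depth = 10335 * 0.5 = 5167.5 m^3

5167.5 m^3


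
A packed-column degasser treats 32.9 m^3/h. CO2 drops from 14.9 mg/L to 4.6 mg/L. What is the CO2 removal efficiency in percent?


CO2_out / CO2_in = 4.6 / 14.9 = 0.30872483
Fraction remaining = 0.30872483
efficiency = (1 - 0.30872483) * 100 = 69.1275 %

69.1275 %
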